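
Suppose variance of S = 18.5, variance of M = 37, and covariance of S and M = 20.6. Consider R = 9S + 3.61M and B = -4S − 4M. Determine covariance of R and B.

By bilinearity, covariance of R and B = ac·variance of S + bd·variance of M + (ad+bc)·covariance of S and M, with a=9, b=3.61, c=-4, d=-4.
ac·variance of S = 9·(-4)·18.5 = -666
bd·variance of M = 3.61·(-4)·37 = -534.28
(ad+bc)·covariance of S and M = (-50.44)·20.6 = -1039.064
covariance of R and B = -666 + (-534.28) + (-1039.064) = -2239.344.

covariance of R and B = -2239.344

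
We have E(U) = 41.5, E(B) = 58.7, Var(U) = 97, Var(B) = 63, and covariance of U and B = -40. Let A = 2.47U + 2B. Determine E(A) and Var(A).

E(A) = 219.905, Var(A) = 448.5873

E(A) = 2.47·E(U) + 2·E(B) = 2.47·41.5 + 2·58.7 = 219.905.
Var(A) = a²·Var(U) + b²·Var(B) + 2ab·covariance of U and B with a = 2.47, b = 2.
= 2.47²·97 + 2²·63 + 2·2.47·2·(-40)
= 591.7873 + 252 + (-395.2) = 448.5873.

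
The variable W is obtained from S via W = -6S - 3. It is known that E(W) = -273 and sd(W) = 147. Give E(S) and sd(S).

From W = -6S - 3: E(W) = a·E(S) + b, so E(S) = (E(W) − b)/a = (-273 − (-3))/(-6) = 45.
sd(W) = |a|·sd(S), so sd(S) = 147/|-6| = 24.5.

E(S) = 45, sd(S) = 24.5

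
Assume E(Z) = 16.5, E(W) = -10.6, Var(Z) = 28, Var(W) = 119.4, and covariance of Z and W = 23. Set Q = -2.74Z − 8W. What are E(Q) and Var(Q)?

E(Q) = (-2.74)·E(Z) + (-8)·E(W) = (-2.74)·16.5 + (-8)·(-10.6) = 39.59.
Var(Q) = a²·Var(Z) + b²·Var(W) + 2ab·covariance of Z and W with a = -2.74, b = -8.
= (-2.74)²·28 + (-8)²·119.4 + 2·(-2.74)·(-8)·23
= 210.2128 + 7641.6 + 1008.32 = 8860.1328.

E(Q) = 39.59, Var(Q) = 8860.1328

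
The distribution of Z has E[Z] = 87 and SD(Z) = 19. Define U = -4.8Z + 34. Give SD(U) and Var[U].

SD(U) = 91.2, Var[U] = 8317.44

U = -4.8Z + 34 is linear with a = -4.8, b = 34.
SD(U) = |a|·SD(Z) = |-4.8|·19 = 91.2.
Var[Z] = 19² = 361.
Var[U] = a²·Var[Z] = (-4.8)²·361 = 8317.44 (the additive constant 34 does not affect variance).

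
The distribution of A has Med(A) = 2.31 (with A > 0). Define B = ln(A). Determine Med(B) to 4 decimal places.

ln(A) is monotone on this domain, so Med(B) = ln(2.31) ≈ 0.8372.

Med(B) = 0.8372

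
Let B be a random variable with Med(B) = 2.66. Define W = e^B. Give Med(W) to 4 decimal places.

Med(W) = 14.2963

e^B is monotone on this domain, so Med(W) = exp(2.66) ≈ 14.2963.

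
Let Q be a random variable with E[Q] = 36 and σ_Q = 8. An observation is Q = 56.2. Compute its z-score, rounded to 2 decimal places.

z = 2.53

z = (Q − E[Q]) / σ_Q = (56.2 − 36) / 8 ≈ 2.53.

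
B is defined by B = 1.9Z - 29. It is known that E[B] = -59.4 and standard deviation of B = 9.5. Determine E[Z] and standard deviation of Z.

E[Z] = -16, standard deviation of Z = 5

From B = 1.9Z - 29: E[B] = a·E[Z] + b, so E[Z] = (E[B] − b)/a = (-59.4 − (-29))/1.9 = -16.
standard deviation of B = |a|·standard deviation of Z, so standard deviation of Z = 9.5/|1.9| = 5.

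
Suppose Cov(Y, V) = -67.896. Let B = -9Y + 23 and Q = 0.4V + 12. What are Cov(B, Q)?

Cov(B, Q) = 244.4256

Cov(B, Q) = a·c·Cov(Y, V) = (-9)·0.4·(-67.896) = 244.4256. Additive constants drop out.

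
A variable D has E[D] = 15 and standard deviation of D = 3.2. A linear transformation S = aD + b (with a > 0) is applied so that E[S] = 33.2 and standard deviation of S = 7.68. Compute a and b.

a = 2.4, b = -2.8

standard deviation of S = a·standard deviation of D (a > 0), so a = 7.68/3.2 = 2.4.
E[S] = a·E[D] + b, so b = 33.2 − 2.4·15 = -2.8.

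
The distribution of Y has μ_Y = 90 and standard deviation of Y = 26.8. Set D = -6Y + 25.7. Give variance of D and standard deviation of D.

D = -6Y + 25.7 is linear with a = -6, b = 25.7.
variance of Y = 26.8² = 718.24.
variance of D = a²·variance of Y = (-6)²·718.24 = 25856.64 (the additive constant 25.7 does not affect variance).
standard deviation of D = |a|·standard deviation of Y = |-6|·26.8 = 160.8.

variance of D = 25856.64, standard deviation of D = 160.8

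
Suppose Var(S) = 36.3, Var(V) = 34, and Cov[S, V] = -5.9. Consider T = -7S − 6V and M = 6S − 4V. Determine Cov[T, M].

By bilinearity, Cov[T, M] = ac·Var(S) + bd·Var(V) + (ad+bc)·Cov[S, V], with a=-7, b=-6, c=6, d=-4.
ac·Var(S) = (-7)·6·36.3 = -1524.6
bd·Var(V) = (-6)·(-4)·34 = 816
(ad+bc)·Cov[S, V] = (-8)·(-5.9) = 47.2
Cov[T, M] = -1524.6 + 816 + 47.2 = -661.4.

Cov[T, M] = -661.4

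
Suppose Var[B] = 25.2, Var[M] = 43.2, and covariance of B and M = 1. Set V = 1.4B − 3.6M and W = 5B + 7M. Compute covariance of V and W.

covariance of V and W = -920.44

By bilinearity, covariance of V and W = ac·Var[B] + bd·Var[M] + (ad+bc)·covariance of B and M, with a=1.4, b=-3.6, c=5, d=7.
ac·Var[B] = 1.4·5·25.2 = 176.4
bd·Var[M] = (-3.6)·7·43.2 = -1088.64
(ad+bc)·covariance of B and M = (-8.2)·1 = -8.2
covariance of V and W = 176.4 + (-1088.64) + (-8.2) = -920.44.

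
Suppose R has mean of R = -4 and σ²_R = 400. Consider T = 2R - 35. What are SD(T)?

T = 2R - 35 is linear with a = 2, b = -35.
SD(R) = √400 = 20.
SD(T) = |a|·SD(R) = |2|·20 = 40.

SD(T) = 40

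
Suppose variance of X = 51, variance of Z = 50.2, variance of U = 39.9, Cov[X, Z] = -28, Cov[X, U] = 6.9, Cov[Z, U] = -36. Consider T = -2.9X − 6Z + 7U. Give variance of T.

variance of T = 5960.67

variance of T = a²·variance of X + b²·variance of Z + c²·variance of U + 2ab·Cov[X, Z] + 2ac·Cov[X, U] + 2bc·Cov[Z, U], with a = -2.9, b = -6, c = 7.
= 428.91 + 1807.2 + 1955.1 + (-974.4) + (-280.14) + 3024
= 5960.67.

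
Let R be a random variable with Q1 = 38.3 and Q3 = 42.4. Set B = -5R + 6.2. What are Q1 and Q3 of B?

Q1(B) = -205.8, Q3(B) = -185.3

a = -5 < 0 reverses order: Q1(B) comes from Q3(R), Q3(B) from Q1(R).
Q1(B) = (-5)·42.4 + 6.2 = -205.8; Q3(B) = (-5)·38.3 + 6.2 = -185.3.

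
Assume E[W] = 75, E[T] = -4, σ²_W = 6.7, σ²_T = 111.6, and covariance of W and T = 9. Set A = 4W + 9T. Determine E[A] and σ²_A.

E[A] = 264, σ²_A = 9794.8

E[A] = 4·E[W] + 9·E[T] = 4·75 + 9·(-4) = 264.
σ²_A = a²·σ²_W + b²·σ²_T + 2ab·covariance of W and T with a = 4, b = 9.
= 4²·6.7 + 9²·111.6 + 2·4·9·9
= 107.2 + 9039.6 + 648 = 9794.8.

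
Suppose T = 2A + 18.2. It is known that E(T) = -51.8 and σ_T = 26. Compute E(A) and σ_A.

From T = 2A + 18.2: E(T) = a·E(A) + b, so E(A) = (E(T) − b)/a = (-51.8 − 18.2)/2 = -35.
σ_T = |a|·σ_A, so σ_A = 26/|2| = 13.

E(A) = -35, σ_A = 13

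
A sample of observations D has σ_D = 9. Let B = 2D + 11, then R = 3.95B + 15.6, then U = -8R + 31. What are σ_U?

σ_B = |2|·9 = 18.
σ_R = |3.95|·18 = 71.1.
σ_U = |-8|·71.1 = 568.8.

σ_U = 568.8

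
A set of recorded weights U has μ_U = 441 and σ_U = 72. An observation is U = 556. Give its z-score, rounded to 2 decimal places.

z = 1.60

z = (U − μ_U) / σ_U = (556 − 441) / 72 ≈ 1.60.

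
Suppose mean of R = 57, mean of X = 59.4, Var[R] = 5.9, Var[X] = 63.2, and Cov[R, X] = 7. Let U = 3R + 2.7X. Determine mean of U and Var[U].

mean of U = 3·mean of R + 2.7·mean of X = 3·57 + 2.7·59.4 = 331.38.
Var[U] = a²·Var[R] + b²·Var[X] + 2ab·Cov[R, X] with a = 3, b = 2.7.
= 3²·5.9 + 2.7²·63.2 + 2·3·2.7·7
= 53.1 + 460.728 + 113.4 = 627.228.

mean of U = 331.38, Var[U] = 627.228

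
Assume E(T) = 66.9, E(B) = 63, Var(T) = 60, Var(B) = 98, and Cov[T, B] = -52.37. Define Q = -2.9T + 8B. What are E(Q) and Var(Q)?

E(Q) = (-2.9)·E(T) + 8·E(B) = (-2.9)·66.9 + 8·63 = 309.99.
Var(Q) = a²·Var(T) + b²·Var(B) + 2ab·Cov[T, B] with a = -2.9, b = 8.
= (-2.9)²·60 + 8²·98 + 2·(-2.9)·8·(-52.37)
= 504.6 + 6272 + 2429.968 = 9206.568.

E(Q) = 309.99, Var(Q) = 9206.568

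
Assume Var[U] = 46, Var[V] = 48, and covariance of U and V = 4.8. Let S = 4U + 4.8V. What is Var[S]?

Var[S] = 2026.24

Var[S] = a²·Var[U] + b²·Var[V] + 2ab·covariance of U and V with a = 4, b = 4.8.
= 4²·46 + 4.8²·48 + 2·4·4.8·4.8
= 736 + 1105.92 + 184.32 = 2026.24.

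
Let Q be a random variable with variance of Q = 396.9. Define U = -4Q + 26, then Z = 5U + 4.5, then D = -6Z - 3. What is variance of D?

variance of U = (-4)²·396.9 = 6350.4.
variance of Z = 5²·6350.4 = 158760.
variance of D = (-6)²·158760 = 5715360.

variance of D = 5715360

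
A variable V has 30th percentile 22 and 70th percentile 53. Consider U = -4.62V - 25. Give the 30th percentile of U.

Since a = -4.62 < 0 the transformation is decreasing, reversing order: the 30th percentile of U corresponds to the 70th percentile of V.
So P_{30}(U) = a·P_{70}(V) + b = (-4.62)·53 + (-25) = -269.86.

30th percentile of U = -269.86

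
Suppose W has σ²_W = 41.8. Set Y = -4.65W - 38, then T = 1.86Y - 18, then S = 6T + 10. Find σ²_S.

σ²_Y = (-4.65)²·41.8 = 903.8205.
σ²_T = 1.86²·903.8205 = 3126.8574018.
σ²_S = 6²·3126.8574018 = 112566.8664648.

σ²_S = 112566.8664648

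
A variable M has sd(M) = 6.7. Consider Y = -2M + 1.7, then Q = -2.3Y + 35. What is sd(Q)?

sd(Q) = 30.82

sd(Y) = |-2|·6.7 = 13.4.
sd(Q) = |-2.3|·13.4 = 30.82.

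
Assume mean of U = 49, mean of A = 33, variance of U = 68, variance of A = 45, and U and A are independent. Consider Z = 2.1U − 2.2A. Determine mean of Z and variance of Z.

mean of Z = 30.3, variance of Z = 517.68

mean of Z = 2.1·mean of U + (-2.2)·mean of A = 2.1·49 + (-2.2)·33 = 30.3.
variance of Z = a²·variance of U + b²·variance of A + 2ab·covariance of U and A with a = 2.1, b = -2.2.
Independence gives covariance of U and A = 0.
= 2.1²·68 + (-2.2)²·45 + 2·2.1·(-2.2)·0
= 299.88 + 217.8 + 0 = 517.68.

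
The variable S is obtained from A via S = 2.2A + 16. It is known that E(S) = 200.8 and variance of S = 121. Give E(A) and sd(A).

From S = 2.2A + 16: E(S) = a·E(A) + b, so E(A) = (E(S) − b)/a = (200.8 − 16)/2.2 = 84.
sd(S) = √121 = 11.
sd(S) = |a|·sd(A), so sd(A) = 11/|2.2| = 5.

E(A) = 84, sd(A) = 5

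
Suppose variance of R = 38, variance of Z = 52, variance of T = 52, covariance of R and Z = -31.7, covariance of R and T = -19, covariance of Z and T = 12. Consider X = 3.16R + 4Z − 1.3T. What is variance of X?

variance of X = 529.2608

variance of X = a²·variance of R + b²·variance of Z + c²·variance of T + 2ab·covariance of R and Z + 2ac·covariance of R and T + 2bc·covariance of Z and T, with a = 3.16, b = 4, c = -1.3.
= 379.4528 + 832 + 87.88 + (-801.376) + 156.104 + (-124.8)
= 529.2608.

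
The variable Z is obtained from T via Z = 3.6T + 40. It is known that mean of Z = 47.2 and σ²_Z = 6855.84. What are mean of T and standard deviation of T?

From Z = 3.6T + 40: mean of Z = a·mean of T + b, so mean of T = (mean of Z − b)/a = (47.2 − 40)/3.6 = 2.
standard deviation of Z = √6855.84 = 82.8.
standard deviation of Z = |a|·standard deviation of T, so standard deviation of T = 82.8/|3.6| = 23.

mean of T = 2, standard deviation of T = 23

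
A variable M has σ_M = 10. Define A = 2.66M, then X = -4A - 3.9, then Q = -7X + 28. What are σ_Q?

σ_A = |2.66|·10 = 26.6.
σ_X = |-4|·26.6 = 106.4.
σ_Q = |-7|·106.4 = 744.8.

σ_Q = 744.8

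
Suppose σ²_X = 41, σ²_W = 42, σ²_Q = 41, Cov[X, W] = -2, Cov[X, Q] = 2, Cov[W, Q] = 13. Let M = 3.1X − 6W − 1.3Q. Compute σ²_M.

σ²_M = a²·σ²_X + b²·σ²_W + c²·σ²_Q + 2ab·Cov[X, W] + 2ac·Cov[X, Q] + 2bc·Cov[W, Q], with a = 3.1, b = -6, c = -1.3.
= 394.01 + 1512 + 69.29 + 74.4 + (-16.12) + 202.8
= 2236.38.

σ²_M = 2236.38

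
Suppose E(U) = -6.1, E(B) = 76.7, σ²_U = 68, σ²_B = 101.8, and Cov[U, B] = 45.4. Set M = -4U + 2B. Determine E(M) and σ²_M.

E(M) = (-4)·E(U) + 2·E(B) = (-4)·(-6.1) + 2·76.7 = 177.8.
σ²_M = a²·σ²_U + b²·σ²_B + 2ab·Cov[U, B] with a = -4, b = 2.
= (-4)²·68 + 2²·101.8 + 2·(-4)·2·45.4
= 1088 + 407.2 + (-726.4) = 768.8.

E(M) = 177.8, σ²_M = 768.8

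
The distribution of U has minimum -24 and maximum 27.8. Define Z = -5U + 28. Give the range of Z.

Range(Z) = 259

Range of U = 27.8 − (-24) = 51.8.
Range(Z) = |a|·Range(U) = |-5|·51.8 = 259.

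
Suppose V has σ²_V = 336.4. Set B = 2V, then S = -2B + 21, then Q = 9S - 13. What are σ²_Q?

σ²_B = 2²·336.4 = 1345.6.
σ²_S = (-2)²·1345.6 = 5382.4.
σ²_Q = 9²·5382.4 = 435974.4.

σ²_Q = 435974.4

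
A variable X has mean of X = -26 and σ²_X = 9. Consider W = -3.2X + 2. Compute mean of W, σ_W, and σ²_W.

mean of W = 85.2, σ_W = 9.6, σ²_W = 92.16

W = -3.2X + 2 is linear with a = -3.2, b = 2.
mean of W = a·mean of X + b = (-3.2)·(-26) + 2 = 85.2.
σ_X = √9 = 3.
σ_W = |a|·σ_X = |-3.2|·3 = 9.6.
σ²_W = a²·σ²_X = (-3.2)²·9 = 92.16 (the additive constant 2 does not affect variance).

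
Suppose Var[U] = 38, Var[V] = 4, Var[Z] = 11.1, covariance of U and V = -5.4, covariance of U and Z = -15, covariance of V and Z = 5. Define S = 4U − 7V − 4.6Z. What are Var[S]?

Var[S] = a²·Var[U] + b²·Var[V] + c²·Var[Z] + 2ab·covariance of U and V + 2ac·covariance of U and Z + 2bc·covariance of V and Z, with a = 4, b = -7, c = -4.6.
= 608 + 196 + 234.876 + 302.4 + 552 + 322
= 2215.276.

Var[S] = 2215.276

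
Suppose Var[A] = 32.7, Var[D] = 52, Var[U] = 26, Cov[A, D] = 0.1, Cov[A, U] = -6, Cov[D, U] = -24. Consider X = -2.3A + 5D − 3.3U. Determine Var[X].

Var[X] = a²·Var[A] + b²·Var[D] + c²·Var[U] + 2ab·Cov[A, D] + 2ac·Cov[A, U] + 2bc·Cov[D, U], with a = -2.3, b = 5, c = -3.3.
= 172.983 + 1300 + 283.14 + (-2.3) + (-91.08) + 792
= 2454.743.

Var[X] = 2454.743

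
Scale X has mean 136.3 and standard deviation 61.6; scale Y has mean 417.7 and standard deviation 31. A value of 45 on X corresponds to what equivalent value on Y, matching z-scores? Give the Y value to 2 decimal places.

Y = 371.75

z = (45 − 136.3)/61.6 ≈ -1.4821.
Y = 417.7 + z·31 = 417.7 + (45 − 136.3)·31/61.6 ≈ 371.75.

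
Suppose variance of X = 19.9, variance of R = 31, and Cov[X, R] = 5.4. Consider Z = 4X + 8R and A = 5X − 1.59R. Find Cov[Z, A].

By bilinearity, Cov[Z, A] = ac·variance of X + bd·variance of R + (ad+bc)·Cov[X, R], with a=4, b=8, c=5, d=-1.59.
ac·variance of X = 4·5·19.9 = 398
bd·variance of R = 8·(-1.59)·31 = -394.32
(ad+bc)·Cov[X, R] = (33.64)·5.4 = 181.656
Cov[Z, A] = 398 + (-394.32) + 181.656 = 185.336.

Cov[Z, A] = 185.336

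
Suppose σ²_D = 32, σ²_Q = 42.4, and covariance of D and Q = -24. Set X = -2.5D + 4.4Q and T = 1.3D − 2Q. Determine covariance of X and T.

covariance of X and T = -734.4

By bilinearity, covariance of X and T = ac·σ²_D + bd·σ²_Q + (ad+bc)·covariance of D and Q, with a=-2.5, b=4.4, c=1.3, d=-2.
ac·σ²_D = (-2.5)·1.3·32 = -104
bd·σ²_Q = 4.4·(-2)·42.4 = -373.12
(ad+bc)·covariance of D and Q = (10.72)·(-24) = -257.28
covariance of X and T = -104 + (-373.12) + (-257.28) = -734.4.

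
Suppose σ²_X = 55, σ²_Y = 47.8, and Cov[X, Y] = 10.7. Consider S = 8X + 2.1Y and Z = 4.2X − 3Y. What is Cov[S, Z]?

By bilinearity, Cov[S, Z] = ac·σ²_X + bd·σ²_Y + (ad+bc)·Cov[X, Y], with a=8, b=2.1, c=4.2, d=-3.
ac·σ²_X = 8·4.2·55 = 1848
bd·σ²_Y = 2.1·(-3)·47.8 = -301.14
(ad+bc)·Cov[X, Y] = (-15.18)·10.7 = -162.426
Cov[S, Z] = 1848 + (-301.14) + (-162.426) = 1384.434.

Cov[S, Z] = 1384.434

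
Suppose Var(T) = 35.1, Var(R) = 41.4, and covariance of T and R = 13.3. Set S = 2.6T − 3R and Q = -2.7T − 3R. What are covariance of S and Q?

By bilinearity, covariance of S and Q = ac·Var(T) + bd·Var(R) + (ad+bc)·covariance of T and R, with a=2.6, b=-3, c=-2.7, d=-3.
ac·Var(T) = 2.6·(-2.7)·35.1 = -246.402
bd·Var(R) = (-3)·(-3)·41.4 = 372.6
(ad+bc)·covariance of T and R = (0.3)·13.3 = 3.99
covariance of S and Q = -246.402 + 372.6 + 3.99 = 130.188.

covariance of S and Q = 130.188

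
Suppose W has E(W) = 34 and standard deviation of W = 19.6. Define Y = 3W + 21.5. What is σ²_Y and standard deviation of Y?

Y = 3W + 21.5 is linear with a = 3, b = 21.5.
σ²_W = 19.6² = 384.16.
σ²_Y = a²·σ²_W = 3²·384.16 = 3457.44 (the additive constant 21.5 does not affect variance).
standard deviation of Y = |a|·standard deviation of W = |3|·19.6 = 58.8.

σ²_Y = 3457.44, standard deviation of Y = 58.8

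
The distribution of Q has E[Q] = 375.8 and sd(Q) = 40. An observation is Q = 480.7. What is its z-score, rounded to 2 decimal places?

z = 2.62

z = (Q − E[Q]) / sd(Q) = (480.7 − 375.8) / 40 ≈ 2.62.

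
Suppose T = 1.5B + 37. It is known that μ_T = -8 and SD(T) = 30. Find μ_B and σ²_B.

From T = 1.5B + 37: μ_T = a·μ_B + b, so μ_B = (μ_T − b)/a = (-8 − 37)/1.5 = -30.
σ²_T = 30² = 900.
σ²_T = a²·σ²_B, so σ²_B = 900/1.5² = 400.

μ_B = -30, σ²_B = 400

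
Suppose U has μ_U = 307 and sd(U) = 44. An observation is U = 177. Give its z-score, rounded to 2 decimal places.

z = -2.95

z = (U − μ_U) / sd(U) = (177 − 307) / 44 ≈ -2.95.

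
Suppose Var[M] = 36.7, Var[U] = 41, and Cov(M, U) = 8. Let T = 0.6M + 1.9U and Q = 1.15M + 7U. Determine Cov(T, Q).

Cov(T, Q) = 621.703

By bilinearity, Cov(T, Q) = ac·Var[M] + bd·Var[U] + (ad+bc)·Cov(M, U), with a=0.6, b=1.9, c=1.15, d=7.
ac·Var[M] = 0.6·1.15·36.7 = 25.323
bd·Var[U] = 1.9·7·41 = 545.3
(ad+bc)·Cov(M, U) = (6.385)·8 = 51.08
Cov(T, Q) = 25.323 + 545.3 + 51.08 = 621.703.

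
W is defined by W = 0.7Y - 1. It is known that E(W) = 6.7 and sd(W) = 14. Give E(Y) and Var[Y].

E(Y) = 11, Var[Y] = 400

From W = 0.7Y - 1: E(W) = a·E(Y) + b, so E(Y) = (E(W) − b)/a = (6.7 − (-1))/0.7 = 11.
Var[W] = 14² = 196.
Var[W] = a²·Var[Y], so Var[Y] = 196/0.7² = 400.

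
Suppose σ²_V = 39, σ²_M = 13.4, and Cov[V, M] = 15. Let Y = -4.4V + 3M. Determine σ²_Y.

σ²_Y = 479.64

σ²_Y = a²·σ²_V + b²·σ²_M + 2ab·Cov[V, M] with a = -4.4, b = 3.
= (-4.4)²·39 + 3²·13.4 + 2·(-4.4)·3·15
= 755.04 + 120.6 + (-396) = 479.64.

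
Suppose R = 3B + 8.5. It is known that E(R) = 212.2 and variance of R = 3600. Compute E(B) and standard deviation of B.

From R = 3B + 8.5: E(R) = a·E(B) + b, so E(B) = (E(R) − b)/a = (212.2 − 8.5)/3 = 67.9.
standard deviation of R = √3600 = 60.
standard deviation of R = |a|·standard deviation of B, so standard deviation of B = 60/|3| = 20.

E(B) = 67.9, standard deviation of B = 20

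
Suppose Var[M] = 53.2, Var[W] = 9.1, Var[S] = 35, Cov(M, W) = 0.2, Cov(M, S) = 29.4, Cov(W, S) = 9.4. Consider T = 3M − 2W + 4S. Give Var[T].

Var[T] = a²·Var[M] + b²·Var[W] + c²·Var[S] + 2ab·Cov(M, W) + 2ac·Cov(M, S) + 2bc·Cov(W, S), with a = 3, b = -2, c = 4.
= 478.8 + 36.4 + 560 + (-2.4) + 705.6 + (-150.4)
= 1628.

Var[T] = 1628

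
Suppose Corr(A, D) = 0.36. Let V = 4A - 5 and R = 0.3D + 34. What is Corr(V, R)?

Linear rescalings preserve correlation up to sign; here the slopes 4 and 0.3 have the same sign, so Corr(V, R) = Corr(A, D) = 0.36.

Corr(V, R) = 0.36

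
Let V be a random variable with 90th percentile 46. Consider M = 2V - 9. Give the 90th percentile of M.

Since a = 2 > 0 the transformation is increasing, so the 90th percentile of M = a·(P_{90} of V) + b = 2·46 + (-9) = 83.

90th percentile of M = 83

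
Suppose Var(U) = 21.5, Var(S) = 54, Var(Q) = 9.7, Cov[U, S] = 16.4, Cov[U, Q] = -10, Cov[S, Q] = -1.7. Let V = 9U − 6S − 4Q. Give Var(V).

Var(V) = a²·Var(U) + b²·Var(S) + c²·Var(Q) + 2ab·Cov[U, S] + 2ac·Cov[U, Q] + 2bc·Cov[S, Q], with a = 9, b = -6, c = -4.
= 1741.5 + 1944 + 155.2 + (-1771.2) + 720 + (-81.6)
= 2707.9.

Var(V) = 2707.9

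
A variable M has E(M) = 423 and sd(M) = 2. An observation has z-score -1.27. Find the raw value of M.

M = 420.46

M = E(M) + z·sd(M) = 423 + (-1.27)·2 = 420.46.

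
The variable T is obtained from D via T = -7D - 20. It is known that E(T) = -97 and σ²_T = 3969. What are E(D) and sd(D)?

E(D) = 11, sd(D) = 9

From T = -7D - 20: E(T) = a·E(D) + b, so E(D) = (E(T) − b)/a = (-97 − (-20))/(-7) = 11.
sd(T) = √3969 = 63.
sd(T) = |a|·sd(D), so sd(D) = 63/|-7| = 9.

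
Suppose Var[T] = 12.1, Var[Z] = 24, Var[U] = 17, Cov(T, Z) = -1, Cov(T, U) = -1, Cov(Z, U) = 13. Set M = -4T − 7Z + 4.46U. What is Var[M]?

Var[M] = a²·Var[T] + b²·Var[Z] + c²·Var[U] + 2ab·Cov(T, Z) + 2ac·Cov(T, U) + 2bc·Cov(Z, U), with a = -4, b = -7, c = 4.46.
= 193.6 + 1176 + 338.1572 + (-56) + 35.68 + (-811.72)
= 875.7172.

Var[M] = 875.7172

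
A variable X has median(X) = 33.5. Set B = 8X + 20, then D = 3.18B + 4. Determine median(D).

median(D) = 919.84

median(B) = 8·33.5 + 20 = 288.
median(D) = 3.18·288 + 4 = 919.84.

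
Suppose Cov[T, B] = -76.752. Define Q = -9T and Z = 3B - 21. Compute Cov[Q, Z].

Cov[Q, Z] = 2072.304

Cov[Q, Z] = a·c·Cov[T, B] = (-9)·3·(-76.752) = 2072.304. Additive constants drop out.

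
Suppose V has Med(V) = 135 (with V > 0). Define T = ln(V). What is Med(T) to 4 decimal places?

Med(T) = 4.9053

ln(V) is monotone on this domain, so Med(T) = ln(135) ≈ 4.9053.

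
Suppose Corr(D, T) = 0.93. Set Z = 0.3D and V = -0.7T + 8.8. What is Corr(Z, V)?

Corr(Z, V) = -0.93

Linear rescalings preserve |correlation|; the slopes 0.3 and -0.7 have opposite signs, so the correlation flips sign: Corr(Z, V) = −Corr(D, T) = -0.93.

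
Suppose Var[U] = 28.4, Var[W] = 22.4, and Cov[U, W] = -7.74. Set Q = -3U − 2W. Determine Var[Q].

Var[Q] = a²·Var[U] + b²·Var[W] + 2ab·Cov[U, W] with a = -3, b = -2.
= (-3)²·28.4 + (-2)²·22.4 + 2·(-3)·(-2)·(-7.74)
= 255.6 + 89.6 + (-92.88) = 252.32.

Var[Q] = 252.32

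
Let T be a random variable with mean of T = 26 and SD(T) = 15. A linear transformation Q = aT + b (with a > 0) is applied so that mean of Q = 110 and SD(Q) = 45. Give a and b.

a = 3, b = 32

SD(Q) = a·SD(T) (a > 0), so a = 45/15 = 3.
mean of Q = a·mean of T + b, so b = 110 − 3·26 = 32.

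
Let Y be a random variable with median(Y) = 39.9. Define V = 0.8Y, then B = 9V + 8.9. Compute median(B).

median(V) = 0.8·39.9 = 31.92.
median(B) = 9·31.92 + 8.9 = 296.18.

median(B) = 296.18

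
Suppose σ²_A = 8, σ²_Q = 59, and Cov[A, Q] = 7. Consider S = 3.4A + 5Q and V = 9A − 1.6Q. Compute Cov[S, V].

By bilinearity, Cov[S, V] = ac·σ²_A + bd·σ²_Q + (ad+bc)·Cov[A, Q], with a=3.4, b=5, c=9, d=-1.6.
ac·σ²_A = 3.4·9·8 = 244.8
bd·σ²_Q = 5·(-1.6)·59 = -472
(ad+bc)·Cov[A, Q] = (39.56)·7 = 276.92
Cov[S, V] = 244.8 + (-472) + 276.92 = 49.72.

Cov[S, V] = 49.72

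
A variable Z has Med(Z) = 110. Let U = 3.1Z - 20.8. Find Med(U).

Med(U) = 320.2

A linear map preserves order up to sign, so Med(U) = a·Med(Z) + b = 3.1·110 + (-20.8) = 320.2.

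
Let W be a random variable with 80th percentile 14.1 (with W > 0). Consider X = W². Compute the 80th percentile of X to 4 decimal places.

W² is increasing, so P_{80}(X) = g(P_{80}(W)) = 198.81.

80th percentile of X = 198.81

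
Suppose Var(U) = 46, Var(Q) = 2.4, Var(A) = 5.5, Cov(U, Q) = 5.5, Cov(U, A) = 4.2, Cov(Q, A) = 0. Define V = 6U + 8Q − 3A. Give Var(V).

Var(V) = 2235.9

Var(V) = a²·Var(U) + b²·Var(Q) + c²·Var(A) + 2ab·Cov(U, Q) + 2ac·Cov(U, A) + 2bc·Cov(Q, A), with a = 6, b = 8, c = -3.
= 1656 + 153.6 + 49.5 + 528 + (-151.2) + 0
= 2235.9.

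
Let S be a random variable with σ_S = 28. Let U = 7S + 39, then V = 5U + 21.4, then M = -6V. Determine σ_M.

σ_M = 5880

σ_U = |7|·28 = 196.
σ_V = |5|·196 = 980.
σ_M = |-6|·980 = 5880.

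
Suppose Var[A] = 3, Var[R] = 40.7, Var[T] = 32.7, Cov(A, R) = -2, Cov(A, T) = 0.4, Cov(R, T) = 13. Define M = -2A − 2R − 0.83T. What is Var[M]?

Var[M] = a²·Var[A] + b²·Var[R] + c²·Var[T] + 2ab·Cov(A, R) + 2ac·Cov(A, T) + 2bc·Cov(R, T), with a = -2, b = -2, c = -0.83.
= 12 + 162.8 + 22.52703 + (-16) + 1.328 + 43.16
= 225.81503.

Var[M] = 225.81503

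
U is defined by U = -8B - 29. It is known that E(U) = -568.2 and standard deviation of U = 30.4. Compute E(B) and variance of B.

E(B) = 67.4, variance of B = 14.44

From U = -8B - 29: E(U) = a·E(B) + b, so E(B) = (E(U) − b)/a = (-568.2 − (-29))/(-8) = 67.4.
variance of U = 30.4² = 924.16.
variance of U = a²·variance of B, so variance of B = 924.16/(-8)² = 14.44.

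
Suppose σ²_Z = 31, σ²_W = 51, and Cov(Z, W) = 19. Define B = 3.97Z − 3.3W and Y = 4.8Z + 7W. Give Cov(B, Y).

Cov(B, Y) = -360.314

By bilinearity, Cov(B, Y) = ac·σ²_Z + bd·σ²_W + (ad+bc)·Cov(Z, W), with a=3.97, b=-3.3, c=4.8, d=7.
ac·σ²_Z = 3.97·4.8·31 = 590.736
bd·σ²_W = (-3.3)·7·51 = -1178.1
(ad+bc)·Cov(Z, W) = (11.95)·19 = 227.05
Cov(B, Y) = 590.736 + (-1178.1) + 227.05 = -360.314.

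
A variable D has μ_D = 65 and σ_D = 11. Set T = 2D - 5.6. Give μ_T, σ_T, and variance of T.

μ_T = 124.4, σ_T = 22, variance of T = 484

T = 2D - 5.6 is linear with a = 2, b = -5.6.
μ_T = a·μ_D + b = 2·65 + (-5.6) = 124.4.
σ_T = |a|·σ_D = |2|·11 = 22.
variance of D = 11² = 121.
variance of T = a²·variance of D = 2²·121 = 484 (the additive constant -5.6 does not affect variance).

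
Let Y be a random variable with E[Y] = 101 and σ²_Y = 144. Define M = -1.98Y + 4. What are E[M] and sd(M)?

M = -1.98Y + 4 is linear with a = -1.98, b = 4.
E[M] = a·E[Y] + b = (-1.98)·101 + 4 = -195.98.
sd(Y) = √144 = 12.
sd(M) = |a|·sd(Y) = |-1.98|·12 = 23.76.

E[M] = -195.98, sd(M) = 23.76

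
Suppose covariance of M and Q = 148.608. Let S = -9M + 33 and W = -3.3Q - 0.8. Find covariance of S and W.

covariance of S and W = a·c·covariance of M and Q = (-9)·(-3.3)·148.608 = 4413.6576. Additive constants drop out.

covariance of S and W = 4413.6576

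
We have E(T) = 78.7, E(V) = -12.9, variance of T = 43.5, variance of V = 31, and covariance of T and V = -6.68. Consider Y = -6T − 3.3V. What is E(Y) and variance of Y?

E(Y) = (-6)·E(T) + (-3.3)·E(V) = (-6)·78.7 + (-3.3)·(-12.9) = -429.63.
variance of Y = a²·variance of T + b²·variance of V + 2ab·covariance of T and V with a = -6, b = -3.3.
= (-6)²·43.5 + (-3.3)²·31 + 2·(-6)·(-3.3)·(-6.68)
= 1566 + 337.59 + (-264.528) = 1639.062.

E(Y) = -429.63, variance of Y = 1639.062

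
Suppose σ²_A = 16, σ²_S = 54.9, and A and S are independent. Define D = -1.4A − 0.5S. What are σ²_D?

σ²_D = 45.085

σ²_D = a²·σ²_A + b²·σ²_S + 2ab·covariance of A and S with a = -1.4, b = -0.5.
Independence gives covariance of A and S = 0.
= (-1.4)²·16 + (-0.5)²·54.9 + 2·(-1.4)·(-0.5)·0
= 31.36 + 13.725 + 0 = 45.085.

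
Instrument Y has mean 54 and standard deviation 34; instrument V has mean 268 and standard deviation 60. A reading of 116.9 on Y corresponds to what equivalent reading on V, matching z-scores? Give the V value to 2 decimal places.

z = (116.9 − 54)/34 = 1.85.
V = 268 + z·60 = 268 + (116.9 − 54)·60/34 = 379.00.

V = 379.00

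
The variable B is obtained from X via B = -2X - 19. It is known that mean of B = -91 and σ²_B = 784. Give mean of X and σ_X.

mean of X = 36, σ_X = 14

From B = -2X - 19: mean of B = a·mean of X + b, so mean of X = (mean of B − b)/a = (-91 − (-19))/(-2) = 36.
σ_B = √784 = 28.
σ_B = |a|·σ_X, so σ_X = 28/|-2| = 14.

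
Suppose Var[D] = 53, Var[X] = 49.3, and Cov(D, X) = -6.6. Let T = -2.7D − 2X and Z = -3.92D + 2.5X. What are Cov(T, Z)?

By bilinearity, Cov(T, Z) = ac·Var[D] + bd·Var[X] + (ad+bc)·Cov(D, X), with a=-2.7, b=-2, c=-3.92, d=2.5.
ac·Var[D] = (-2.7)·(-3.92)·53 = 560.952
bd·Var[X] = (-2)·2.5·49.3 = -246.5
(ad+bc)·Cov(D, X) = (1.09)·(-6.6) = -7.194
Cov(T, Z) = 560.952 + (-246.5) + (-7.194) = 307.258.

Cov(T, Z) = 307.258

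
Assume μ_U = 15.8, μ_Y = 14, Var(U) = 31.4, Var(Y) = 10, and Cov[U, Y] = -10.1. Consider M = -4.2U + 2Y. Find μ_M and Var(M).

μ_M = (-4.2)·μ_U + 2·μ_Y = (-4.2)·15.8 + 2·14 = -38.36.
Var(M) = a²·Var(U) + b²·Var(Y) + 2ab·Cov[U, Y] with a = -4.2, b = 2.
= (-4.2)²·31.4 + 2²·10 + 2·(-4.2)·2·(-10.1)
= 553.896 + 40 + 169.68 = 763.576.

μ_M = -38.36, Var(M) = 763.576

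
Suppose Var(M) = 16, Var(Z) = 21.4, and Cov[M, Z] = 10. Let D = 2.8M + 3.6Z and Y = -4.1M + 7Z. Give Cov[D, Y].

Cov[D, Y] = 404

By bilinearity, Cov[D, Y] = ac·Var(M) + bd·Var(Z) + (ad+bc)·Cov[M, Z], with a=2.8, b=3.6, c=-4.1, d=7.
ac·Var(M) = 2.8·(-4.1)·16 = -183.68
bd·Var(Z) = 3.6·7·21.4 = 539.28
(ad+bc)·Cov[M, Z] = (4.84)·10 = 48.4
Cov[D, Y] = -183.68 + 539.28 + 48.4 = 404.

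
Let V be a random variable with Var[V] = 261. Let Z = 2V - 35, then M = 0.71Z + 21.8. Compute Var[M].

Var[Z] = 2²·261 = 1044.
Var[M] = 0.71²·1044 = 526.2804.

Var[M] = 526.2804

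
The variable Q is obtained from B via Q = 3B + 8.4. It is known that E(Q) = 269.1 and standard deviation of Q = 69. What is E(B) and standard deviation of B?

E(B) = 86.9, standard deviation of B = 23

From Q = 3B + 8.4: E(Q) = a·E(B) + b, so E(B) = (E(Q) − b)/a = (269.1 − 8.4)/3 = 86.9.
standard deviation of Q = |a|·standard deviation of B, so standard deviation of B = 69/|3| = 23.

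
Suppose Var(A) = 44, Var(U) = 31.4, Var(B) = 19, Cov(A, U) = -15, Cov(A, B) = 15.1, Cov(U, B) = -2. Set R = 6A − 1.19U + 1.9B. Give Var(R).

Var(R) = a²·Var(A) + b²·Var(U) + c²·Var(B) + 2ab·Cov(A, U) + 2ac·Cov(A, B) + 2bc·Cov(U, B), with a = 6, b = -1.19, c = 1.9.
= 1584 + 44.46554 + 68.59 + 214.2 + 344.28 + 9.044
= 2264.57954.

Var(R) = 2264.57954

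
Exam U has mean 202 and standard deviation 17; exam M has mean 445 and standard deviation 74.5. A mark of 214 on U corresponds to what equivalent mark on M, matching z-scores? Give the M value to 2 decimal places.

M = 497.59

z = (214 − 202)/17 ≈ 0.7059.
M = 445 + z·74.5 = 445 + (214 − 202)·74.5/17 ≈ 497.59.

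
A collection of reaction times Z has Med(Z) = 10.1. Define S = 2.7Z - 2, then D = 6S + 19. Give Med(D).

Med(S) = 2.7·10.1 + (-2) = 25.27.
Med(D) = 6·25.27 + 19 = 170.62.

Med(D) = 170.62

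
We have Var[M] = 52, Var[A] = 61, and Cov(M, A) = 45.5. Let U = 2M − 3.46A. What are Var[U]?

Var[U] = a²·Var[M] + b²·Var[A] + 2ab·Cov(M, A) with a = 2, b = -3.46.
= 2²·52 + (-3.46)²·61 + 2·2·(-3.46)·45.5
= 208 + 730.2676 + (-629.72) = 308.5476.

Var[U] = 308.5476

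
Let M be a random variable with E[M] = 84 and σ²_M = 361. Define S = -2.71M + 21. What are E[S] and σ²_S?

S = -2.71M + 21 is linear with a = -2.71, b = 21.
E[S] = a·E[M] + b = (-2.71)·84 + 21 = -206.64.
σ²_S = a²·σ²_M = (-2.71)²·361 = 2651.2201 (the additive constant 21 does not affect variance).

E[S] = -206.64, σ²_S = 2651.2201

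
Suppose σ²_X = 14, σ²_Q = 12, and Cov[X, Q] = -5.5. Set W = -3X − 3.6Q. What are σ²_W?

σ²_W = 162.72

σ²_W = a²·σ²_X + b²·σ²_Q + 2ab·Cov[X, Q] with a = -3, b = -3.6.
= (-3)²·14 + (-3.6)²·12 + 2·(-3)·(-3.6)·(-5.5)
= 126 + 155.52 + (-118.8) = 162.72.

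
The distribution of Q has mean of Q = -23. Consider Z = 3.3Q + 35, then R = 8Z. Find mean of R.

mean of R = -327.2

mean of Z = 3.3·(-23) + 35 = -40.9.
mean of R = 8·(-40.9) = -327.2.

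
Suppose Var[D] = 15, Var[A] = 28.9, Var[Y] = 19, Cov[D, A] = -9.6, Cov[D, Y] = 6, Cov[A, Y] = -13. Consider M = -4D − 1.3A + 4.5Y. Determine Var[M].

Var[M] = a²·Var[D] + b²·Var[A] + c²·Var[Y] + 2ab·Cov[D, A] + 2ac·Cov[D, Y] + 2bc·Cov[A, Y], with a = -4, b = -1.3, c = 4.5.
= 240 + 48.841 + 384.75 + (-99.84) + (-216) + 152.1
= 509.851.

Var[M] = 509.851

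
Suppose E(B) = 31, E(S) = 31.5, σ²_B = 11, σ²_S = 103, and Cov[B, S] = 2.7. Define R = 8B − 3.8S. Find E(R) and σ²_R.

E(R) = 8·E(B) + (-3.8)·E(S) = 8·31 + (-3.8)·31.5 = 128.3.
σ²_R = a²·σ²_B + b²·σ²_S + 2ab·Cov[B, S] with a = 8, b = -3.8.
= 8²·11 + (-3.8)²·103 + 2·8·(-3.8)·2.7
= 704 + 1487.32 + (-164.16) = 2027.16.

E(R) = 128.3, σ²_R = 2027.16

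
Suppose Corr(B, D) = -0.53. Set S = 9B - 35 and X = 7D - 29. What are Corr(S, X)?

Corr(S, X) = -0.53

Linear rescalings preserve correlation up to sign; here the slopes 9 and 7 have the same sign, so Corr(S, X) = Corr(B, D) = -0.53.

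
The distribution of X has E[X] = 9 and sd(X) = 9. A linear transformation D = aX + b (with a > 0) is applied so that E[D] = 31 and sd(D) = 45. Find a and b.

a = 5, b = -14

sd(D) = a·sd(X) (a > 0), so a = 45/9 = 5.
E[D] = a·E[X] + b, so b = 31 − 5·9 = -14.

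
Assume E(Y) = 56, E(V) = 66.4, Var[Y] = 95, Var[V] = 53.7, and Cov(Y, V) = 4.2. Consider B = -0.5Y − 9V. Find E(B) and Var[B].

E(B) = (-0.5)·E(Y) + (-9)·E(V) = (-0.5)·56 + (-9)·66.4 = -625.6.
Var[B] = a²·Var[Y] + b²·Var[V] + 2ab·Cov(Y, V) with a = -0.5, b = -9.
= (-0.5)²·95 + (-9)²·53.7 + 2·(-0.5)·(-9)·4.2
= 23.75 + 4349.7 + 37.8 = 4411.25.

E(B) = -625.6, Var[B] = 4411.25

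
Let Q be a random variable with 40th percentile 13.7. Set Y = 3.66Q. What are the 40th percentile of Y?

Since a = 3.66 > 0 the transformation is increasing, so the 40th percentile of Y = a·(P_{40} of Q) + b = 3.66·13.7 = 50.142.

40th percentile of Y = 50.142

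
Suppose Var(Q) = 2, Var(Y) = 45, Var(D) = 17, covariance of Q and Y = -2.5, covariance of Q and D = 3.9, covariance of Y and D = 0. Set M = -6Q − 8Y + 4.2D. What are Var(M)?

Var(M) = a²·Var(Q) + b²·Var(Y) + c²·Var(D) + 2ab·covariance of Q and Y + 2ac·covariance of Q and D + 2bc·covariance of Y and D, with a = -6, b = -8, c = 4.2.
= 72 + 2880 + 299.88 + (-240) + (-196.56) + 0
= 2815.32.

Var(M) = 2815.32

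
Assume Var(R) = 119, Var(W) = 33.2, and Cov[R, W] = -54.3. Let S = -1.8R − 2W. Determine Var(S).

Var(S) = a²·Var(R) + b²·Var(W) + 2ab·Cov[R, W] with a = -1.8, b = -2.
= (-1.8)²·119 + (-2)²·33.2 + 2·(-1.8)·(-2)·(-54.3)
= 385.56 + 132.8 + (-390.96) = 127.4.

Var(S) = 127.4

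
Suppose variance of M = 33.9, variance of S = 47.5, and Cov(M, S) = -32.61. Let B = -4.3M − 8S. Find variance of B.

variance of B = 1423.243

variance of B = a²·variance of M + b²·variance of S + 2ab·Cov(M, S) with a = -4.3, b = -8.
= (-4.3)²·33.9 + (-8)²·47.5 + 2·(-4.3)·(-8)·(-32.61)
= 626.811 + 3040 + (-2243.568) = 1423.243.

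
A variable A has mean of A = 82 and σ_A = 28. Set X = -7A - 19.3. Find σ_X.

X = -7A - 19.3 is linear with a = -7, b = -19.3.
σ_X = |a|·σ_A = |-7|·28 = 196.

σ_X = 196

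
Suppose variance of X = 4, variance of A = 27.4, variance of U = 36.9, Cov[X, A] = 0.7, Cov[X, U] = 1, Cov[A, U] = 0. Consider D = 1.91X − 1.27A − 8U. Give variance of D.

variance of D = 2386.42988

variance of D = a²·variance of X + b²·variance of A + c²·variance of U + 2ab·Cov[X, A] + 2ac·Cov[X, U] + 2bc·Cov[A, U], with a = 1.91, b = -1.27, c = -8.
= 14.5924 + 44.19346 + 2361.6 + (-3.39598) + (-30.56) + 0
= 2386.42988.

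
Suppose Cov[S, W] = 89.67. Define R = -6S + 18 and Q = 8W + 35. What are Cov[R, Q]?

Cov[R, Q] = -4304.16

Cov[R, Q] = a·c·Cov[S, W] = (-6)·8·89.67 = -4304.16. Additive constants drop out.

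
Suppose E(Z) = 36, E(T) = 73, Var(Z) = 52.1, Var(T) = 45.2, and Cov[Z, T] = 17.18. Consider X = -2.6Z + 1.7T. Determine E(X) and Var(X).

E(X) = 30.5, Var(X) = 330.9528

E(X) = (-2.6)·E(Z) + 1.7·E(T) = (-2.6)·36 + 1.7·73 = 30.5.
Var(X) = a²·Var(Z) + b²·Var(T) + 2ab·Cov[Z, T] with a = -2.6, b = 1.7.
= (-2.6)²·52.1 + 1.7²·45.2 + 2·(-2.6)·1.7·17.18
= 352.196 + 130.628 + (-151.8712) = 330.9528.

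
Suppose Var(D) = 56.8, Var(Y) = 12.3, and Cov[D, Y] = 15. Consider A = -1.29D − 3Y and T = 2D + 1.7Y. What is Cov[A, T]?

By bilinearity, Cov[A, T] = ac·Var(D) + bd·Var(Y) + (ad+bc)·Cov[D, Y], with a=-1.29, b=-3, c=2, d=1.7.
ac·Var(D) = (-1.29)·2·56.8 = -146.544
bd·Var(Y) = (-3)·1.7·12.3 = -62.73
(ad+bc)·Cov[D, Y] = (-8.193)·15 = -122.895
Cov[A, T] = -146.544 + (-62.73) + (-122.895) = -332.169.

Cov[A, T] = -332.169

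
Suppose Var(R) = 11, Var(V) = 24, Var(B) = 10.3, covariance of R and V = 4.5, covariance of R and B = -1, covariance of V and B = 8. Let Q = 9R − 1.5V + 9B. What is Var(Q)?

Var(Q) = 1279.8

Var(Q) = a²·Var(R) + b²·Var(V) + c²·Var(B) + 2ab·covariance of R and V + 2ac·covariance of R and B + 2bc·covariance of V and B, with a = 9, b = -1.5, c = 9.
= 891 + 54 + 834.3 + (-121.5) + (-162) + (-216)
= 1279.8.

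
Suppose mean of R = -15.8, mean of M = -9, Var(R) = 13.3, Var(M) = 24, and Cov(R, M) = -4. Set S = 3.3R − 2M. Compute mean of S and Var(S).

mean of S = -34.14, Var(S) = 293.637

mean of S = 3.3·mean of R + (-2)·mean of M = 3.3·(-15.8) + (-2)·(-9) = -34.14.
Var(S) = a²·Var(R) + b²·Var(M) + 2ab·Cov(R, M) with a = 3.3, b = -2.
= 3.3²·13.3 + (-2)²·24 + 2·3.3·(-2)·(-4)
= 144.837 + 96 + 52.8 = 293.637.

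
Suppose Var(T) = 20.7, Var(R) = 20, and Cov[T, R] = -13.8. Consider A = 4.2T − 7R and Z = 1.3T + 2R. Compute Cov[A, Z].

By bilinearity, Cov[A, Z] = ac·Var(T) + bd·Var(R) + (ad+bc)·Cov[T, R], with a=4.2, b=-7, c=1.3, d=2.
ac·Var(T) = 4.2·1.3·20.7 = 113.022
bd·Var(R) = (-7)·2·20 = -280
(ad+bc)·Cov[T, R] = (-0.7)·(-13.8) = 9.66
Cov[A, Z] = 113.022 + (-280) + 9.66 = -157.318.

Cov[A, Z] = -157.318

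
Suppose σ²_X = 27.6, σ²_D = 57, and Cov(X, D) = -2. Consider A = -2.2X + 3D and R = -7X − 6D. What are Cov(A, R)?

Cov(A, R) = -585.36

By bilinearity, Cov(A, R) = ac·σ²_X + bd·σ²_D + (ad+bc)·Cov(X, D), with a=-2.2, b=3, c=-7, d=-6.
ac·σ²_X = (-2.2)·(-7)·27.6 = 425.04
bd·σ²_D = 3·(-6)·57 = -1026
(ad+bc)·Cov(X, D) = (-7.8)·(-2) = 15.6
Cov(A, R) = 425.04 + (-1026) + 15.6 = -585.36.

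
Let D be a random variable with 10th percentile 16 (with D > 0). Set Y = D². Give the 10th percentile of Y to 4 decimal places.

10th percentile of Y = 256

D² is increasing, so P_{10}(Y) = g(P_{10}(D)) = 256.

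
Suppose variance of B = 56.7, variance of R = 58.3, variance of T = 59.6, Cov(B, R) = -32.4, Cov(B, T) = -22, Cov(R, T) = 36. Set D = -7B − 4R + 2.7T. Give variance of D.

variance of D = a²·variance of B + b²·variance of R + c²·variance of T + 2ab·Cov(B, R) + 2ac·Cov(B, T) + 2bc·Cov(R, T), with a = -7, b = -4, c = 2.7.
= 2778.3 + 932.8 + 434.484 + (-1814.4) + 831.6 + (-777.6)
= 2385.184.

variance of D = 2385.184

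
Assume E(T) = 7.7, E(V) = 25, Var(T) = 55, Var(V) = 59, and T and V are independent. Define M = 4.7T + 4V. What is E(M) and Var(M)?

E(M) = 4.7·E(T) + 4·E(V) = 4.7·7.7 + 4·25 = 136.19.
Var(M) = a²·Var(T) + b²·Var(V) + 2ab·Cov(T, V) with a = 4.7, b = 4.
Independence gives Cov(T, V) = 0.
= 4.7²·55 + 4²·59 + 2·4.7·4·0
= 1214.95 + 944 + 0 = 2158.95.

E(M) = 136.19, Var(M) = 2158.95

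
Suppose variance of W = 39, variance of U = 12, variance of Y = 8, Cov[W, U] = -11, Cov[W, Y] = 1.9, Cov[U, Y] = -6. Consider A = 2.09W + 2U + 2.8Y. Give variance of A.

variance of A = 144.1535

variance of A = a²·variance of W + b²·variance of U + c²·variance of Y + 2ab·Cov[W, U] + 2ac·Cov[W, Y] + 2bc·Cov[U, Y], with a = 2.09, b = 2, c = 2.8.
= 170.3559 + 48 + 62.72 + (-91.96) + 22.2376 + (-67.2)
= 144.1535.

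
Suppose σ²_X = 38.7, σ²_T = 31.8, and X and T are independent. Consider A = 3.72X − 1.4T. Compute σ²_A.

σ²_A = 597.87408

σ²_A = a²·σ²_X + b²·σ²_T + 2ab·covariance of X and T with a = 3.72, b = -1.4.
Independence gives covariance of X and T = 0.
= 3.72²·38.7 + (-1.4)²·31.8 + 2·3.72·(-1.4)·0
= 535.54608 + 62.328 + 0 = 597.87408.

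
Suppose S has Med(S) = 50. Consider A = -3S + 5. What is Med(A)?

Med(A) = -145

A linear map preserves order up to sign, so Med(A) = a·Med(S) + b = (-3)·50 + 5 = -145.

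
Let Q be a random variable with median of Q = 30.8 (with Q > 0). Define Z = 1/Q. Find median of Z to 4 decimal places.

1/Q is monotone on this domain, so median of Z = 1/(30.8) ≈ 0.0325.

median of Z = 0.0325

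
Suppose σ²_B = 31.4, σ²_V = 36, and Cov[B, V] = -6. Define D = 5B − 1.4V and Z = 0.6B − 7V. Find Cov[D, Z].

By bilinearity, Cov[D, Z] = ac·σ²_B + bd·σ²_V + (ad+bc)·Cov[B, V], with a=5, b=-1.4, c=0.6, d=-7.
ac·σ²_B = 5·0.6·31.4 = 94.2
bd·σ²_V = (-1.4)·(-7)·36 = 352.8
(ad+bc)·Cov[B, V] = (-35.84)·(-6) = 215.04
Cov[D, Z] = 94.2 + 352.8 + 215.04 = 662.04.

Cov[D, Z] = 662.04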